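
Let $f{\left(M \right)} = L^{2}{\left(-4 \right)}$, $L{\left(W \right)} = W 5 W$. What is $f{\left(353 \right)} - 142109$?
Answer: $-135709$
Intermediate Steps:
$L{\left(W \right)} = 5 W^{2}$ ($L{\left(W \right)} = 5 W W = 5 W^{2}$)
$f{\left(M \right)} = 6400$ ($f{\left(M \right)} = \left(5 \left(-4\right)^{2}\right)^{2} = \left(5 \cdot 16\right)^{2} = 80^{2} = 6400$)
$f{\left(353 \right)} - 142109 = 6400 - 142109 = -135709$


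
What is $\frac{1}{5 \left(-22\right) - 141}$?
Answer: $- \frac{1}{251} \approx -0.0039841$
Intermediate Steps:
$\frac{1}{5 \left(-22\right) - 141} = \frac{1}{-110 - 141} = \frac{1}{-251} = - \frac{1}{251}$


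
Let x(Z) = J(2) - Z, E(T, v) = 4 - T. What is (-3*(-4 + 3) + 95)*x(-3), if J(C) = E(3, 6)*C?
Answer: 490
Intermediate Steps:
J(C) = C (J(C) = (4 - 1*3)*C = (4 - 3)*C = 1*C = C)
x(Z) = 2 - Z
(-3*(-4 + 3) + 95)*x(-3) = (-3*(-4 + 3) + 95)*(2 - 1*(-3)) = (-3*(-1) + 95)*(2 + 3) = (3 + 95)*5 = 98*5 = 490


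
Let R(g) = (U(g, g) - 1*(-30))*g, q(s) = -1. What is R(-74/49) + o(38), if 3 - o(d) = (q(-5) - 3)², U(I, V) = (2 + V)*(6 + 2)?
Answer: -154201/2401 ≈ -64.224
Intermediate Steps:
U(I, V) = 16 + 8*V (U(I, V) = (2 + V)*8 = 16 + 8*V)
R(g) = g*(46 + 8*g) (R(g) = ((16 + 8*g) - 1*(-30))*g = ((16 + 8*g) + 30)*g = (46 + 8*g)*g = g*(46 + 8*g))
o(d) = -13 (o(d) = 3 - (-1 - 3)² = 3 - 1*(-4)² = 3 - 1*16 = 3 - 16 = -13)
R(-74/49) + o(38) = 2*(-74/49)*(23 + 4*(-74/49)) - 13 = 2*(-74/49)*(23 - 296/49) - 13 = 2*(-74/49)*(831/49) - 13 = -122988/2401 - 13 = -154201/2401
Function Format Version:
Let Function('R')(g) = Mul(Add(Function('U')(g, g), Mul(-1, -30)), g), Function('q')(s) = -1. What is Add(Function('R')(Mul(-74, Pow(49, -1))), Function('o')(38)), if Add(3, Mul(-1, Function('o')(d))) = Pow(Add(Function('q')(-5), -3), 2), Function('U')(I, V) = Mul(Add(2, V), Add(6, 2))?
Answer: Rational(-154201, 2401) ≈ -64.224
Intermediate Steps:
Function('U')(I, V) = Add(16, Mul(8, V)) (Function('U')(I, V) = Mul(Add(2, V), 8) = Add(16, Mul(8, V)))
Function('R')(g) = Mul(g, Add(46, Mul(8, g))) (Function('R')(g) = Mul(Add(Add(16, Mul(8, g)), Mul(-1, -30)), g) = Mul(Add(Add(16, Mul(8, g)), 30), g) = Mul(Add(46, Mul(8, g)), g) = Mul(g, Add(46, Mul(8, g))))
Function('o')(d) = -13 (Function('o')(d) = Add(3, Mul(-1, Pow(Add(-1, -3), 2))) = Add(3, Mul(-1, Pow(-4, 2))) = Add(3, Mul(-1, 16)) = Add(3, -16) = -13)
Add(Function('R')(Mul(-74, Pow(49, -1))), Function('o')(38)) = Add(Mul(2, Mul(-74, Pow(49, -1)), Add(23, Mul(4, Mul(-74, Pow(49, -1))))), -13) = Add(Mul(2, Mul(-74, Rational(1, 49)), Add(23, Mul(4, Mul(-74, Rational(1, 49))))), -13) = Add(Mul(2, Rational(-74, 49), Add(23, Mul(4, Rational(-74, 49)))), -13) = Add(Mul(2, Rational(-74, 49), Add(23, Rational(-296, 49))), -13) = Add(Mul(2, Rational(-74, 49), Rational(831, 49)), -13) = Add(Rational(-122988, 2401), -13) = Rational(-154201, 2401)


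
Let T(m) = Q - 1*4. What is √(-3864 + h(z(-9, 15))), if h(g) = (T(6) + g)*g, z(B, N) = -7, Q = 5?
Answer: 7*I*√78 ≈ 61.822*I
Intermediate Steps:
T(m) = 1 (T(m) = 5 - 1*4 = 5 - 4 = 1)
h(g) = g*(1 + g) (h(g) = (1 + g)*g = g*(1 + g))
√(-3864 + h(z(-9, 15))) = √(-3864 - 7*(1 - 7)) = √(-3864 - 7*(-6)) = √(-3864 + 42) = √(-3822) = 7*I*√78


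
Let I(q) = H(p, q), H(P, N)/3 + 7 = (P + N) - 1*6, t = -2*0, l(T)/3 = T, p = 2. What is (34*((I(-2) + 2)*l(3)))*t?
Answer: 0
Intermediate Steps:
l(T) = 3*T
t = 0
H(P, N) = -39 + 3*N + 3*P (H(P, N) = -21 + 3*((P + N) - 1*6) = -21 + 3*((N + P) - 6) = -21 + 3*(-6 + N + P) = -21 + (-18 + 3*N + 3*P) = -39 + 3*N + 3*P)
I(q) = -33 + 3*q (I(q) = -39 + 3*q + 3*2 = -39 + 3*q + 6 = -33 + 3*q)
(34*((I(-2) + 2)*l(3)))*t = (34*(((-33 + 3*(-2)) + 2)*(3*3)))*0 = (34*(((-33 - 6) + 2)*9))*0 = (34*((-39 + 2)*9))*0 = (34*(-37*9))*0 = (34*(-333))*0 = -11322*0 = 0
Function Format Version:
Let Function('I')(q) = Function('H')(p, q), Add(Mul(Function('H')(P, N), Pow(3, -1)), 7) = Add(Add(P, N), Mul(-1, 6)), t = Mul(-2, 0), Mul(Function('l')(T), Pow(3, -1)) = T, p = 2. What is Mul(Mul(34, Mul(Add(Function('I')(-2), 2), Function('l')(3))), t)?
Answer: 0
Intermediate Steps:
Function('l')(T) = Mul(3, T)
t = 0
Function('H')(P, N) = Add(-39, Mul(3, N), Mul(3, P)) (Function('H')(P, N) = Add(-21, Mul(3, Add(Add(P, N), Mul(-1, 6)))) = Add(-21, Mul(3, Add(Add(N, P), -6))) = Add(-21, Mul(3, Add(-6, N, P))) = Add(-21, Add(-18, Mul(3, N), Mul(3, P))) = Add(-39, Mul(3, N), Mul(3, P)))
Function('I')(q) = Add(-33, Mul(3, q)) (Function('I')(q) = Add(-39, Mul(3, q), Mul(3, 2)) = Add(-39, Mul(3, q), 6) = Add(-33, Mul(3, q)))
Mul(Mul(34, Mul(Add(Function('I')(-2), 2), Function('l')(3))), t) = Mul(Mul(34, Mul(Add(Add(-33, Mul(3, -2)), 2), Mul(3, 3))), 0) = Mul(Mul(34, Mul(Add(Add(-33, -6), 2), 9)), 0) = Mul(Mul(34, Mul(Add(-39, 2), 9)), 0) = Mul(Mul(34, Mul(-37, 9)), 0) = Mul(Mul(34, -333), 0) = Mul(-11322, 0) = 0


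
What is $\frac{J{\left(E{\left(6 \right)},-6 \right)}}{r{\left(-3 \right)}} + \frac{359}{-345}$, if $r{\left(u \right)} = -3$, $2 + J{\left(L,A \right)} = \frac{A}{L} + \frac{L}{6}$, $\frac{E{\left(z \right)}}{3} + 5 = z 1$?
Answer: $\frac{29}{230} \approx 0.12609$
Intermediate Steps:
$E{\left(z \right)} = -15 + 3 z$ ($E{\left(z \right)} = -15 + 3 z 1 = -15 + 3 z$)
$J{\left(L,A \right)} = -2 + \frac{L}{6} + \frac{A}{L}$ ($J{\left(L,A \right)} = -2 + \left(\frac{A}{L} + \frac{L}{6}\right) = -2 + \left(\frac{L}{6} + \frac{A}{L}\right) = -2 + \frac{L}{6} + \frac{A}{L}$)
$\frac{J{\left(E{\left(6 \right)},-6 \right)}}{r{\left(-3 \right)}} + \frac{359}{-345} = \frac{-2 + \frac{-15 + 3 \cdot 6}{6} - \frac{6}{-15 + 3 \cdot 6}}{-3} + \frac{359}{-345} = \left(-2 + \frac{-15 + 18}{6} - \frac{6}{-15 + 18}\right) \left(- \frac{1}{3}\right) + 359 \left(- \frac{1}{345}\right) = \left(-2 + \frac{1}{6} \cdot 3 - \frac{6}{3}\right) \left(- \frac{1}{3}\right) - \frac{359}{345} = \left(-2 + \frac{1}{2} - 2\right) \left(- \frac{1}{3}\right) - \frac{359}{345} = \left(- \frac{7}{2}\right) \left(- \frac{1}{3}\right) - \frac{359}{345} = \frac{7}{6} - \frac{359}{345} = \frac{29}{230}$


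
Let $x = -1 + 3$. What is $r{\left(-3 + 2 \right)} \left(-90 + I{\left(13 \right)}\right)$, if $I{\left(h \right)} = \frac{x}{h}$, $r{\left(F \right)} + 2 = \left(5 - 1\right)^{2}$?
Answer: $- \frac{16352}{13} \approx -1257.8$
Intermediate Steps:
$x = 2$
$r{\left(F \right)} = 14$ ($r{\left(F \right)} = -2 + \left(5 - 1\right)^{2} = -2 + 4^{2} = -2 + 16 = 14$)
$I{\left(h \right)} = \frac{2}{h}$
$r{\left(-3 + 2 \right)} \left(-90 + I{\left(13 \right)}\right) = 14 \left(-90 + \frac{2}{13}\right) = 14 \left(- \frac{1168}{13}\right) = - \frac{16352}{13}$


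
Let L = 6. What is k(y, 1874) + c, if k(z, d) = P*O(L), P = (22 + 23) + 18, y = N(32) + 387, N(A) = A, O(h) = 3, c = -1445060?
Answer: -1444871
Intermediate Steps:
y = 419 (y = 32 + 387 = 419)
P = 63 (P = 45 + 18 = 63)
k(z, d) = 189 (k(z, d) = 63*3 = 189)
k(y, 1874) + c = 189 - 1445060 = -1444871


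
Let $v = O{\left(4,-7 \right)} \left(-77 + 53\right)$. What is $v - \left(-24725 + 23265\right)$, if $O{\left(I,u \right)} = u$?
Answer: $1628$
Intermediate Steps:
$v = 168$ ($v = - 7 \left(-77 + 53\right) = \left(-7\right) \left(-24\right) = 168$)
$v - \left(-24725 + 23265\right) = 168 - \left(-24725 + 23265\right) = 168 - -1460 = 168 + 1460 = 1628$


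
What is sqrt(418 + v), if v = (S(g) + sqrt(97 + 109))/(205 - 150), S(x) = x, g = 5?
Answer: sqrt(1264725 + 55*sqrt(206))/55 ≈ 20.454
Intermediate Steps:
v = 1/11 + sqrt(206)/55 (v = (5 + sqrt(97 + 109))/(205 - 150) = (5 + sqrt(206))/55 = (5 + sqrt(206))*(1/55) = 1/11 + sqrt(206)/55 ≈ 0.35187)
sqrt(418 + v) = sqrt(418 + (1/11 + sqrt(206)/55)) = sqrt(4599/11 + sqrt(206)/55)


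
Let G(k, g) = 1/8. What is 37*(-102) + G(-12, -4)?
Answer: -30191/8 ≈ -3773.9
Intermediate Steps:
G(k, g) = ⅛
37*(-102) + G(-12, -4) = 37*(-102) + ⅛ = -3774 + ⅛ = -30191/8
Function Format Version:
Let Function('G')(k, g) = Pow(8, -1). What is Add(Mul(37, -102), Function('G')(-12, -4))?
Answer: Rational(-30191, 8) ≈ -3773.9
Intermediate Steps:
Function('G')(k, g) = Rational(1, 8)
Add(Mul(37, -102), Function('G')(-12, -4)) = Add(Mul(37, -102), Rational(1, 8)) = Add(-3774, Rational(1, 8)) = Rational(-30191, 8)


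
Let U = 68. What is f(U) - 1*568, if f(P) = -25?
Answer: -593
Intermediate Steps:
f(U) - 1*568 = -25 - 1*568 = -25 - 568 = -593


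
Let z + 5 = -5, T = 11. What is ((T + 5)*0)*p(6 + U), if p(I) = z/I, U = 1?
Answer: 0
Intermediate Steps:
z = -10 (z = -5 - 5 = -10)
p(I) = -10/I
((T + 5)*0)*p(6 + U) = ((11 + 5)*0)*(-10/(6 + 1)) = (16*0)*(-10/7) = 0*(-10*⅐) = 0*(-10/7) = 0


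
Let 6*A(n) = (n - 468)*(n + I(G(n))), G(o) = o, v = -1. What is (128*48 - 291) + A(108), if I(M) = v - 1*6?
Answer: -207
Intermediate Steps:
I(M) = -7 (I(M) = -1 - 1*6 = -1 - 6 = -7)
A(n) = (-468 + n)*(-7 + n)/6 (A(n) = ((n - 468)*(n - 7))/6 = ((-468 + n)*(-7 + n))/6 = (-468 + n)*(-7 + n)/6)
(128*48 - 291) + A(108) = (128*48 - 291) + (546 - 475/6*108 + (⅙)*108²) = (6144 - 291) + (546 - 8550 + (⅙)*11664) = 5853 + (546 - 8550 + 1944) = 5853 - 6060 = -207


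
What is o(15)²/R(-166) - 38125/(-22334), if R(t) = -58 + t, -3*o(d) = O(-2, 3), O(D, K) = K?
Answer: 4258833/2501408 ≈ 1.7026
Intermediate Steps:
o(d) = -1 (o(d) = -⅓*3 = -1)
o(15)²/R(-166) - 38125/(-22334) = (-1)²/(-58 - 166) - 38125/(-22334) = 1/(-224) - 38125*(-1/22334) = 1*(-1/224) + 38125/22334 = -1/224 + 38125/22334 = 4258833/2501408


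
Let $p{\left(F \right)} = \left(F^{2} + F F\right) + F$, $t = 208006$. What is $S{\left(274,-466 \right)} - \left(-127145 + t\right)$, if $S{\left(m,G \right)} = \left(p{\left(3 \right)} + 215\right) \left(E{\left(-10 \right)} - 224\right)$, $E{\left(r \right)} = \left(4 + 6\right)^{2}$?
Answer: $-110125$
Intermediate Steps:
$p{\left(F \right)} = F + 2 F^{2}$ ($p{\left(F \right)} = \left(F^{2} + F^{2}\right) + F = 2 F^{2} + F = F + 2 F^{2}$)
$E{\left(r \right)} = 100$ ($E{\left(r \right)} = 10^{2} = 100$)
$S{\left(m,G \right)} = -29264$ ($S{\left(m,G \right)} = \left(3 \left(1 + 2 \cdot 3\right) + 215\right) \left(100 - 224\right) = \left(3 \left(1 + 6\right) + 215\right) \left(-124\right) = \left(3 \cdot 7 + 215\right) \left(-124\right) = \left(21 + 215\right) \left(-124\right) = 236 \left(-124\right) = -29264$)
$S{\left(274,-466 \right)} - \left(-127145 + t\right) = -29264 + \left(127145 - 208006\right) = -29264 - 80861 = -110125$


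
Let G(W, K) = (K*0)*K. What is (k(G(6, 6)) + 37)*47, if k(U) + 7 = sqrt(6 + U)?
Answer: 1410 + 47*sqrt(6) ≈ 1525.1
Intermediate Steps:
G(W, K) = 0 (G(W, K) = 0*K = 0)
k(U) = -7 + sqrt(6 + U)
(k(G(6, 6)) + 37)*47 = ((-7 + sqrt(6 + 0)) + 37)*47 = ((-7 + sqrt(6)) + 37)*47 = (30 + sqrt(6))*47 = 1410 + 47*sqrt(6)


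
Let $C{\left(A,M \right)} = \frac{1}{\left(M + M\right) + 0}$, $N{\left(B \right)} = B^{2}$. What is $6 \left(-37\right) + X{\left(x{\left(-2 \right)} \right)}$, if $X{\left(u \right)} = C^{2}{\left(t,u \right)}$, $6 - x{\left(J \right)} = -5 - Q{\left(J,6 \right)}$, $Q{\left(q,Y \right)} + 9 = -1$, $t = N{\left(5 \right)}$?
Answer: $- \frac{887}{4} \approx -221.75$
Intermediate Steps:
$t = 25$ ($t = 5^{2} = 25$)
$C{\left(A,M \right)} = \frac{1}{2 M}$ ($C{\left(A,M \right)} = \frac{1}{2 M + 0} = \frac{1}{2 M}$)
$Q{\left(q,Y \right)} = -10$ ($Q{\left(q,Y \right)} = -9 - 1 = -10$)
$x{\left(J \right)} = 1$ ($x{\left(J \right)} = 6 - \left(-5 - -10\right) = 6 - \left(-5 + 10\right) = 6 - 5 = 1$)
$X{\left(u \right)} = \frac{1}{4 u^{2}}$ ($X{\left(u \right)} = \left(\frac{1}{2 u}\right)^{2} = \frac{1}{4 u^{2}}$)
$6 \left(-37\right) + X{\left(x{\left(-2 \right)} \right)} = 6 \left(-37\right) + \frac{1}{4 \cdot 1} = -222 + \frac{1}{4} \cdot 1 = -222 + \frac{1}{4} = - \frac{887}{4}$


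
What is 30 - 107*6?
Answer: -612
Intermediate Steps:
30 - 107*6 = 30 - 642 = -612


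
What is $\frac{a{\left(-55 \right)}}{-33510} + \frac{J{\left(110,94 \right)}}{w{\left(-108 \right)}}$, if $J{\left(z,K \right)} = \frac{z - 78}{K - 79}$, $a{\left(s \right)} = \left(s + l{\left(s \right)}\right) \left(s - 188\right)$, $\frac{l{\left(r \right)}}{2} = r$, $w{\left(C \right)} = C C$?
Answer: $- \frac{29224787}{24428790} \approx -1.1963$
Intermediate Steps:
$w{\left(C \right)} = C^{2}$
$l{\left(r \right)} = 2 r$
$a{\left(s \right)} = 3 s \left(-188 + s\right)$ ($a{\left(s \right)} = \left(s + 2 s\right) \left(s - 188\right) = 3 s \left(-188 + s\right)$)
$J{\left(z,K \right)} = \frac{-78 + z}{-79 + K}$
$\frac{a{\left(-55 \right)}}{-33510} + \frac{J{\left(110,94 \right)}}{w{\left(-108 \right)}} = \frac{3 \left(-55\right) \left(-188 - 55\right)}{-33510} + \frac{\frac{1}{-79 + 94} \left(-78 + 110\right)}{\left(-108\right)^{2}} = 3 \left(-55\right) \left(-243\right) \left(- \frac{1}{33510}\right) + \frac{\frac{1}{15} \cdot 32}{11664} = 40095 \left(- \frac{1}{33510}\right) + \frac{1}{15} \cdot 32 \cdot \frac{1}{11664} = - \frac{2673}{2234} + \frac{32}{15} \cdot \frac{1}{11664} = - \frac{2673}{2234} + \frac{2}{10935} = - \frac{29224787}{24428790}$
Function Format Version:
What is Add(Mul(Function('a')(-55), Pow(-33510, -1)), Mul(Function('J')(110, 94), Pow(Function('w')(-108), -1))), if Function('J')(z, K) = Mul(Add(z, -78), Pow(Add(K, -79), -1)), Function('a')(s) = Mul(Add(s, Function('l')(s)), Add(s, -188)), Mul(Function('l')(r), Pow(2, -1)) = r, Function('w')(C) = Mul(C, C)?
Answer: Rational(-29224787, 24428790) ≈ -1.1963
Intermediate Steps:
Function('w')(C) = Pow(C, 2)
Function('l')(r) = Mul(2, r)
Function('a')(s) = Mul(3, s, Add(-188, s)) (Function('a')(s) = Mul(Add(s, Mul(2, s)), Add(s, -188)) = Mul(Mul(3, s), Add(-188, s)) = Mul(3, s, Add(-188, s)))
Function('J')(z, K) = Mul(Pow(Add(-79, K), -1), Add(-78, z)) (Function('J')(z, K) = Mul(Add(-78, z), Pow(Add(-79, K), -1)) = Mul(Pow(Add(-79, K), -1), Add(-78, z)))
Add(Mul(Function('a')(-55), Pow(-33510, -1)), Mul(Function('J')(110, 94), Pow(Function('w')(-108), -1))) = Add(Mul(Mul(3, -55, Add(-188, -55)), Pow(-33510, -1)), Mul(Mul(Pow(Add(-79, 94), -1), Add(-78, 110)), Pow(Pow(-108, 2), -1))) = Add(Mul(Mul(3, -55, -243), Rational(-1, 33510)), Mul(Mul(Pow(15, -1), 32), Pow(11664, -1))) = Add(Mul(40095, Rational(-1, 33510)), Mul(Mul(Rational(1, 15), 32), Rational(1, 11664))) = Add(Rational(-2673, 2234), Mul(Rational(32, 15), Rational(1, 11664))) = Add(Rational(-2673, 2234), Rational(2, 10935)) = Rational(-29224787, 24428790)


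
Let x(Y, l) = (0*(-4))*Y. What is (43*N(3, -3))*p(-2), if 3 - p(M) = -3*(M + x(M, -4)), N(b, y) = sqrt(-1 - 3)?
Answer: -258*I ≈ -258.0*I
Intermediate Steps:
x(Y, l) = 0 (x(Y, l) = 0*Y = 0)
N(b, y) = 2*I (N(b, y) = sqrt(-4) = 2*I)
p(M) = 3 + 3*M (p(M) = 3 - (-3)*(M + 0) = 3 - (-3)*M = 3 + 3*M)
(43*N(3, -3))*p(-2) = (43*(2*I))*(3 + 3*(-2)) = (86*I)*(3 - 6) = (86*I)*(-3) = -258*I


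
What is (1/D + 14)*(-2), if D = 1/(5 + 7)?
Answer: -52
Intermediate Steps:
D = 1/12 ≈ 0.083333
(1/D + 14)*(-2) = (1/(1/12) + 14)*(-2) = (12 + 14)*(-2) = 26*(-2) = -52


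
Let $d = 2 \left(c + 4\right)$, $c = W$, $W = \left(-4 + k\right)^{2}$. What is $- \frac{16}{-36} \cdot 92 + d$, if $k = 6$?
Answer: $\frac{512}{9} \approx 56.889$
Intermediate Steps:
$W = 4$ ($W = \left(-4 + 6\right)^{2} = 2^{2} = 4$)
$c = 4$
$d = 16$ ($d = 2 \left(4 + 4\right) = 2 \cdot 8 = 16$)
$- \frac{16}{-36} \cdot 92 + d = - \frac{16}{-36} \cdot 92 + 16 = \left(-16\right) \left(- \frac{1}{36}\right) 92 + 16 = \frac{4}{9} \cdot 92 + 16 = \frac{368}{9} + 16 = \frac{512}{9}$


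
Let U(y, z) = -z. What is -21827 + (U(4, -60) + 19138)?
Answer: -2629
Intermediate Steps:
-21827 + (U(4, -60) + 19138) = -21827 + (-1*(-60) + 19138) = -21827 + (60 + 19138) = -21827 + 19198 = -2629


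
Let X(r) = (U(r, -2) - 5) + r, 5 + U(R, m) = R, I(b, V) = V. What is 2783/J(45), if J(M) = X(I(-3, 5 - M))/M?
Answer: -2783/2 ≈ -1391.5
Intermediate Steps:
U(R, m) = -5 + R
X(r) = -10 + 2*r (X(r) = ((-5 + r) - 5) + r = (-10 + r) + r = -10 + 2*r)
J(M) = -2 (J(M) = (-10 + 2*(5 - M))/M = (-10 + (10 - 2*M))/M = (-2*M)/M = -2)
2783/J(45) = 2783/(-2) = 2783*(-½) = -2783/2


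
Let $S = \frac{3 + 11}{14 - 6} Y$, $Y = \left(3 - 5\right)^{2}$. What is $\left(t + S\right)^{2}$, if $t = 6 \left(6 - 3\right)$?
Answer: $625$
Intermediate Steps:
$t = 18$ ($t = 6 \cdot 3 = 18$)
$Y = 4$ ($Y = \left(-2\right)^{2} = 4$)
$S = 7$ ($S = \frac{3 + 11}{14 - 6} \cdot 4 = \frac{14}{8} \cdot 4 = 14 \cdot \frac{1}{8} \cdot 4 = \frac{7}{4} \cdot 4 = 7$)
$\left(t + S\right)^{2} = \left(18 + 7\right)^{2} = 25^{2} = 625$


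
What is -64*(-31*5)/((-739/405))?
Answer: -4017600/739 ≈ -5436.5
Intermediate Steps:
-64*(-31*5)/((-739/405)) = -(-9920)/((-739*1/405)) = -(-9920)/(-739/405) = -(-9920)*(-405)/739 = -64*62775/739 = -4017600/739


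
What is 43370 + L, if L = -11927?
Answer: 31443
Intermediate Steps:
43370 + L = 43370 - 11927 = 31443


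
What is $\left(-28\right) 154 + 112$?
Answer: $-4200$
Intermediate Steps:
$\left(-28\right) 154 + 112 = -4312 + 112 = -4200$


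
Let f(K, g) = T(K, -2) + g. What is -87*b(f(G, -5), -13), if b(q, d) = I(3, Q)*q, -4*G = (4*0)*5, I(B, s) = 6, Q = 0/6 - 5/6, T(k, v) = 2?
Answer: 1566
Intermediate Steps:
Q = -⅚ (Q = 0*(⅙) - 5*⅙ = 0 - ⅚ = -⅚ ≈ -0.83333)
G = 0 (G = -4*0*5/4 = -0*5 = -¼*0 = 0)
f(K, g) = 2 + g
b(q, d) = 6*q
-87*b(f(G, -5), -13) = -522*(2 - 5) = -522*(-3) = -87*(-18) = 1566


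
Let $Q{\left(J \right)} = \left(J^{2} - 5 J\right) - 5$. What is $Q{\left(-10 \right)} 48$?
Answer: $6960$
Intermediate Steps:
$Q{\left(J \right)} = -5 + J^{2} - 5 J$
$Q{\left(-10 \right)} 48 = \left(-5 + \left(-10\right)^{2} - -50\right) 48 = \left(-5 + 100 + 50\right) 48 = 145 \cdot 48 = 6960$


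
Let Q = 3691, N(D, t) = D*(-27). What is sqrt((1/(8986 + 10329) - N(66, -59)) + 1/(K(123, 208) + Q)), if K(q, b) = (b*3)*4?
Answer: 2*sqrt(6362054972423625965)/119501905 ≈ 42.214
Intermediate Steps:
K(q, b) = 12*b (K(q, b) = (3*b)*4 = 12*b)
N(D, t) = -27*D
sqrt((1/(8986 + 10329) - N(66, -59)) + 1/(K(123, 208) + Q)) = sqrt((1/(8986 + 10329) - (-27)*66) + 1/(12*208 + 3691)) = sqrt((1/19315 - 1*(-1782)) + 1/(2496 + 3691)) = sqrt((1/19315 + 1782) + 1/6187) = sqrt(34419331/19315 + 1/6187) = sqrt(212952420212/119501905) = 2*sqrt(6362054972423625965)/119501905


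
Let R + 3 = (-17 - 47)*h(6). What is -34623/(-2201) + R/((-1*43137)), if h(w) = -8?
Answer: 1492412042/94944537 ≈ 15.719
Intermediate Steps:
R = 509 (R = -3 + (-17 - 47)*(-8) = -3 - 64*(-8) = -3 + 512 = 509)
-34623/(-2201) + R/((-1*43137)) = -34623/(-2201) + 509/((-1*43137)) = -34623*(-1/2201) + 509/(-43137) = 34623/2201 + 509*(-1/43137) = 34623/2201 - 509/43137 = 1492412042/94944537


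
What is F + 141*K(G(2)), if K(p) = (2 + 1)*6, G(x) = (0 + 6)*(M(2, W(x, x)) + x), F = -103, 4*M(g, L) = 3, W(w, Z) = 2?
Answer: 2435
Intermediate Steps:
M(g, L) = ¾ (M(g, L) = (¼)*3 = ¾)
G(x) = 9/2 + 6*x (G(x) = (0 + 6)*(¾ + x) = 6*(¾ + x) = 9/2 + 6*x)
K(p) = 18 (K(p) = 3*6 = 18)
F + 141*K(G(2)) = -103 + 141*18 = -103 + 2538 = 2435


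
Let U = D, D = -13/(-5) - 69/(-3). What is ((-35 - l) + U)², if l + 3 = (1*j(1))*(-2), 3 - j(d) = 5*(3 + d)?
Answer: 40804/25 ≈ 1632.2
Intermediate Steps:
j(d) = -12 - 5*d (j(d) = 3 - 5*(3 + d) = 3 - (15 + 5*d) = 3 + (-15 - 5*d) = -12 - 5*d)
D = 128/5 (D = -13*(-⅕) - 69*(-⅓) = 13/5 + 23 = 128/5 ≈ 25.600)
U = 128/5 ≈ 25.600
l = 31 (l = -3 + (1*(-12 - 5*1))*(-2) = -3 + (1*(-12 - 5))*(-2) = -3 + (1*(-17))*(-2) = -3 - 17*(-2) = -3 + 34 = 31)
((-35 - l) + U)² = ((-35 - 1*31) + 128/5)² = ((-35 - 31) + 128/5)² = (-66 + 128/5)² = (-202/5)² = 40804/25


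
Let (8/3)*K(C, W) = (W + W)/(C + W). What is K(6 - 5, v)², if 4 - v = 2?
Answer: ¼ ≈ 0.25000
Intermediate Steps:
v = 2 (v = 4 - 1*2 = 4 - 2 = 2)
K(C, W) = 3*W/(4*(C + W)) (K(C, W) = 3*((W + W)/(C + W))/8 = 3*((2*W)/(C + W))/8 = 3*(2*W/(C + W))/8 = 3*W/(4*(C + W)))
K(6 - 5, v)² = ((¾)*2/((6 - 5) + 2))² = ((¾)*2/(1 + 2))² = ((¾)*2/3)² = ((¾)*2*(⅓))² = (½)² = ¼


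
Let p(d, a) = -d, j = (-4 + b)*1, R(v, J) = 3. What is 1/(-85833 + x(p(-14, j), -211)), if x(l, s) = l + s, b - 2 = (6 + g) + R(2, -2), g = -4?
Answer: -1/86030 ≈ -1.1624e-5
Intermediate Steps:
b = 7 (b = 2 + ((6 - 4) + 3) = 2 + (2 + 3) = 2 + 5 = 7)
j = 3 (j = (-4 + 7)*1 = 3*1 = 3)
1/(-85833 + x(p(-14, j), -211)) = 1/(-85833 + (-1*(-14) - 211)) = 1/(-85833 + (14 - 211)) = 1/(-85833 - 197) = 1/(-86030) = -1/86030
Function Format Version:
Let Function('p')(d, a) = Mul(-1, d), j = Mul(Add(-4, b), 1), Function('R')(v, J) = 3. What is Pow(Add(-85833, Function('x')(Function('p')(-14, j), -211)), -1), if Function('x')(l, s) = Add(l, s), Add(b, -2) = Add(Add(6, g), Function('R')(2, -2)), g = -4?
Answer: Rational(-1, 86030) ≈ -1.1624e-5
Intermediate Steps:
b = 7 (b = Add(2, Add(Add(6, -4), 3)) = Add(2, Add(2, 3)) = Add(2, 5) = 7)
j = 3 (j = Mul(Add(-4, 7), 1) = Mul(3, 1) = 3)
Pow(Add(-85833, Function('x')(Function('p')(-14, j), -211)), -1) = Pow(Add(-85833, Add(Mul(-1, -14), -211)), -1) = Pow(Add(-85833, Add(14, -211)), -1) = Pow(Add(-85833, -197), -1) = Pow(-86030, -1) = Rational(-1, 86030)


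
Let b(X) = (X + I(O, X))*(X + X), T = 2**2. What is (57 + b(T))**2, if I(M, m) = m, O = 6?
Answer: 14641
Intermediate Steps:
T = 4
b(X) = 4*X**2 (b(X) = (X + X)*(X + X) = (2*X)*(2*X) = 4*X**2)
(57 + b(T))**2 = (57 + 4*4**2)**2 = (57 + 4*16)**2 = (57 + 64)**2 = 121**2 = 14641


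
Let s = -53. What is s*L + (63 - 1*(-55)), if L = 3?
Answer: -41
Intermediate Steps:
s*L + (63 - 1*(-55)) = -53*3 + (63 - 1*(-55)) = -159 + (63 + 55) = -159 + 118 = -41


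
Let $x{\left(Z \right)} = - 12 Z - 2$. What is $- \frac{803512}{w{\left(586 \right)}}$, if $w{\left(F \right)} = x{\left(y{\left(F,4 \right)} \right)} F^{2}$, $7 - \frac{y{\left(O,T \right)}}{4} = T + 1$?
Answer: $\frac{100439}{4206601} \approx 0.023877$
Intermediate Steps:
$y{\left(O,T \right)} = 24 - 4 T$ ($y{\left(O,T \right)} = 28 - 4 \left(T + 1\right) = 28 - 4 \left(1 + T\right) = 28 - \left(4 + 4 T\right) = 24 - 4 T$)
$x{\left(Z \right)} = -2 - 12 Z$
$w{\left(F \right)} = - 98 F^{2}$ ($w{\left(F \right)} = \left(-2 - 12 \left(24 - 16\right)\right) F^{2} = \left(-2 - 96\right) F^{2} = - 98 F^{2}$)
$- \frac{803512}{w{\left(586 \right)}} = - \frac{803512}{\left(-98\right) 586^{2}} = - \frac{803512}{\left(-98\right) 343396} = - \frac{803512}{-33652808} = \left(-803512\right) \left(- \frac{1}{33652808}\right) = \frac{100439}{4206601}$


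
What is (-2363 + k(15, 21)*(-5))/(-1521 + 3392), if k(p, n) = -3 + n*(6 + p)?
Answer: -4553/1871 ≈ -2.4335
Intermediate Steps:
(-2363 + k(15, 21)*(-5))/(-1521 + 3392) = (-2363 + (-3 + 6*21 + 21*15)*(-5))/(-1521 + 3392) = (-2363 + (-3 + 126 + 315)*(-5))/1871 = (-2363 + 438*(-5))*(1/1871) = (-2363 - 2190)*(1/1871) = -4553*1/1871 = -4553/1871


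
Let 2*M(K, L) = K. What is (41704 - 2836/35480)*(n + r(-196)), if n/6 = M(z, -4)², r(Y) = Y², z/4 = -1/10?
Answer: 177633702575513/110875 ≈ 1.6021e+9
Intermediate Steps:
z = -⅖ (z = 4*(-1/10) = 4*(-1*⅒) = 4*(-⅒) = -⅖ ≈ -0.40000)
M(K, L) = K/2
n = 6/25 (n = 6*((½)*(-⅖))² = 6*(-⅕)² = 6*(1/25) = 6/25 ≈ 0.24000)
(41704 - 2836/35480)*(n + r(-196)) = (41704 - 2836/35480)*(6/25 + (-196)²) = (41704 - 2836*1/35480)*(6/25 + 38416) = (41704 - 709/8870)*(960406/25) = (369913771/8870)*(960406/25) = 177633702575513/110875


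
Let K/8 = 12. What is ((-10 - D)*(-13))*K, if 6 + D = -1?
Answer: 3744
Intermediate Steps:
D = -7 (D = -6 - 1 = -7)
K = 96 (K = 8*12 = 96)
((-10 - D)*(-13))*K = ((-10 - 1*(-7))*(-13))*96 = ((-10 + 7)*(-13))*96 = -3*(-13)*96 = 39*96 = 3744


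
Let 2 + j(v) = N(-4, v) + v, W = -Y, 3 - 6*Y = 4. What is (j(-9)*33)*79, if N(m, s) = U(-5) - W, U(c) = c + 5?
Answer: -58223/2 ≈ -29112.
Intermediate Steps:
U(c) = 5 + c
Y = -⅙ (Y = ½ - ⅙*4 = ½ - ⅔ = -⅙ ≈ -0.16667)
W = ⅙ (W = -1*(-⅙) = ⅙ ≈ 0.16667)
N(m, s) = -⅙ (N(m, s) = (5 - 5) - 1*⅙ = 0 - ⅙ = -⅙)
j(v) = -13/6 + v (j(v) = -2 + (-⅙ + v) = -13/6 + v)
(j(-9)*33)*79 = ((-13/6 - 9)*33)*79 = -67/6*33*79 = -737/2*79 = -58223/2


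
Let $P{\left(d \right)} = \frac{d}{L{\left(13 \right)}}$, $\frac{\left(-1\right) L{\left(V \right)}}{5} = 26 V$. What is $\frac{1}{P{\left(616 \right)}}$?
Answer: $- \frac{845}{308} \approx -2.7435$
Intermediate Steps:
$L{\left(V \right)} = - 130 V$ ($L{\left(V \right)} = - 5 \cdot 26 V = - 130 V$)
$P{\left(d \right)} = - \frac{d}{1690}$ ($P{\left(d \right)} = \frac{d}{\left(-130\right) 13} = \frac{d}{-1690} = d \left(- \frac{1}{1690}\right) = - \frac{d}{1690}$)
$\frac{1}{P{\left(616 \right)}} = \frac{1}{\left(- \frac{1}{1690}\right) 616} = \frac{1}{- \frac{308}{845}} = - \frac{845}{308}$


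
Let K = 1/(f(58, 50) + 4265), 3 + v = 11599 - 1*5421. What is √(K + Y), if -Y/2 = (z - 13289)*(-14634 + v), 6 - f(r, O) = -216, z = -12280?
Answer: I*√8709132598883311/4487 ≈ 20798.0*I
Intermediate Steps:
v = 6175 (v = -3 + (11599 - 1*5421) = -3 + (11599 - 5421) = -3 + 6178 = 6175)
f(r, O) = 222 (f(r, O) = 6 - 1*(-216) = 6 + 216 = 222)
K = 1/4487 (K = 1/(222 + 4265) = 1/4487 ≈ 0.00022287)
Y = -432576342 (Y = -2*(-12280 - 13289)*(-14634 + 6175) = -(-51138)*(-8459) = -2*216288171 = -432576342)
√(K + Y) = √(1/4487 - 432576342) = √(-1940970046553/4487) = I*√8709132598883311/4487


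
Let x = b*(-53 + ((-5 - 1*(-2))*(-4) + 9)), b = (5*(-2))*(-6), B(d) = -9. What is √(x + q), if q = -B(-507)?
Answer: 7*I*√39 ≈ 43.715*I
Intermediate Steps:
b = 60 (b = -10*(-6) = 60)
q = 9 (q = -1*(-9) = 9)
x = -1920 (x = 60*(-53 + ((-5 - 1*(-2))*(-4) + 9)) = 60*(-53 + ((-5 + 2)*(-4) + 9)) = 60*(-53 + (-3*(-4) + 9)) = 60*(-53 + (12 + 9)) = 60*(-53 + 21) = 60*(-32) = -1920)
√(x + q) = √(-1920 + 9) = √(-1911) = 7*I*√39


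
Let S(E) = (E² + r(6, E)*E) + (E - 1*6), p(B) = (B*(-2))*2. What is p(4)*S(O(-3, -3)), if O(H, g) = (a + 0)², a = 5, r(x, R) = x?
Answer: -12704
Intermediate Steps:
p(B) = -4*B (p(B) = -2*B*2 = -4*B)
O(H, g) = 25 (O(H, g) = (5 + 0)² = 5² = 25)
S(E) = -6 + E² + 7*E (S(E) = (E² + 6*E) + (E - 1*6) = (E² + 6*E) + (E - 6) = (E² + 6*E) + (-6 + E) = -6 + E² + 7*E)
p(4)*S(O(-3, -3)) = (-4*4)*(-6 + 25² + 7*25) = -16*(-6 + 625 + 175) = -16*794 = -12704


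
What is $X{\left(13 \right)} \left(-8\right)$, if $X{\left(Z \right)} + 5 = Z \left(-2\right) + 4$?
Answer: $216$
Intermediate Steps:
$X{\left(Z \right)} = -1 - 2 Z$ ($X{\left(Z \right)} = -5 + \left(Z \left(-2\right) + 4\right) = -5 - \left(-4 + 2 Z\right) = -1 - 2 Z$)
$X{\left(13 \right)} \left(-8\right) = \left(-1 - 26\right) \left(-8\right) = \left(-27\right) \left(-8\right) = 216$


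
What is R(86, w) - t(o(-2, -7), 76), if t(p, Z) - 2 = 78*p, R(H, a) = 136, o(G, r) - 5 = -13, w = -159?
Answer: 758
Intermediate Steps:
o(G, r) = -8 (o(G, r) = 5 - 13 = -8)
t(p, Z) = 2 + 78*p
R(86, w) - t(o(-2, -7), 76) = 136 - (2 + 78*(-8)) = 136 - (2 - 624) = 136 - 1*(-622) = 136 + 622 = 758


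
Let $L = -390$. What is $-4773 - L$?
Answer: $-4383$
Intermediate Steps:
$-4773 - L = -4773 - -390 = -4773 + 390 = -4383$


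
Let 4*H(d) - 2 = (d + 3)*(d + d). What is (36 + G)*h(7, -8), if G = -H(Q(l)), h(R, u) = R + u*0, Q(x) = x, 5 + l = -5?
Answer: 7/2 ≈ 3.5000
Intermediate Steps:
l = -10 (l = -5 - 5 = -10)
H(d) = ½ + d*(3 + d)/2 (H(d) = ½ + ((d + 3)*(d + d))/4 = ½ + ((3 + d)*(2*d))/4 = ½ + (2*d*(3 + d))/4 = ½ + d*(3 + d)/2)
h(R, u) = R (h(R, u) = R + 0 = R)
G = -71/2 (G = -(½ + (½)*(-10)² + (3/2)*(-10)) = -(½ + (½)*100 - 15) = -(½ + 50 - 15) = -1*71/2 = -71/2 ≈ -35.500)
(36 + G)*h(7, -8) = (36 - 71/2)*7 = (½)*7 = 7/2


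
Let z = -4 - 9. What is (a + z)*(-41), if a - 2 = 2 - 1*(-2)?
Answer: 287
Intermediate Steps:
z = -13
a = 6 (a = 2 + (2 - 1*(-2)) = 2 + (2 + 2) = 2 + 4 = 6)
(a + z)*(-41) = (6 - 13)*(-41) = -7*(-41) = 287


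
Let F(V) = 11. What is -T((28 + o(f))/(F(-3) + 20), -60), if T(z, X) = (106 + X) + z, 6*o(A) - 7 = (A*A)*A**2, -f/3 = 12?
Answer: -1688347/186 ≈ -9077.1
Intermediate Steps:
f = -36 (f = -3*12 = -36)
o(A) = 7/6 + A**4/6 (o(A) = 7/6 + ((A*A)*A**2)/6 = 7/6 + (A**2*A**2)/6 = 7/6 + A**4/6)
T(z, X) = 106 + X + z
-T((28 + o(f))/(F(-3) + 20), -60) = -(106 - 60 + (28 + (7/6 + (1/6)*(-36)**4))/(11 + 20)) = -(106 - 60 + (28 + (7/6 + (1/6)*1679616))/31) = -(106 - 60 + (28 + (7/6 + 279936))*(1/31)) = -(106 - 60 + (28 + 1679623/6)*(1/31)) = -(106 - 60 + (1679791/6)*(1/31)) = -(106 - 60 + 1679791/186) = -1*1688347/186 = -1688347/186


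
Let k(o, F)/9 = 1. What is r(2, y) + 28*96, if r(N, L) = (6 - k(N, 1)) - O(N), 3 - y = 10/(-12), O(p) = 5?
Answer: 2680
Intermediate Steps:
y = 23/6 (y = 3 - 10/(-12) = 3 - 10*(-1)/12 = 3 - 1*(-⅚) = 3 + ⅚ = 23/6 ≈ 3.8333)
k(o, F) = 9 (k(o, F) = 9*1 = 9)
r(N, L) = -8 (r(N, L) = (6 - 1*9) - 1*5 = (6 - 9) - 5 = -3 - 5 = -8)
r(2, y) + 28*96 = -8 + 28*96 = -8 + 2688 = 2680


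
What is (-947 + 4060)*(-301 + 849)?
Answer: 1705924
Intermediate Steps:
(-947 + 4060)*(-301 + 849) = 3113*548 = 1705924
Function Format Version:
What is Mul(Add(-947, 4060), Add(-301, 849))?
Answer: 1705924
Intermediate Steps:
Mul(Add(-947, 4060), Add(-301, 849)) = Mul(3113, 548) = 1705924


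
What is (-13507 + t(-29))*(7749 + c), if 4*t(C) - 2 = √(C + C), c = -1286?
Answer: -174585019/2 + 6463*I*√58/4 ≈ -8.7293e+7 + 12305.0*I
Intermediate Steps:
t(C) = ½ + √2*√C/4 (t(C) = ½ + √(C + C)/4 = ½ + √(2*C)/4 = ½ + (√2*√C)/4 = ½ + √2*√C/4)
(-13507 + t(-29))*(7749 + c) = (-13507 + (½ + √2*√(-29)/4))*(7749 - 1286) = (-13507 + (½ + √2*(I*√29)/4))*6463 = (-13507 + (½ + I*√58/4))*6463 = (-27013/2 + I*√58/4)*6463 = -174585019/2 + 6463*I*√58/4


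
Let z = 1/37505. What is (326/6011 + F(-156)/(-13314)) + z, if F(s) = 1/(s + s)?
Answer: 3908786516311/72037012254480 ≈ 0.054261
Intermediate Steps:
z = 1/37505 ≈ 2.6663e-5
F(s) = 1/(2*s)
(326/6011 + F(-156)/(-13314)) + z = (326/6011 + ((1/2)/(-156))/(-13314)) + 1/37505 = (326*(1/6011) + ((1/2)*(-1/156))*(-1/13314)) + 1/37505 = (326/6011 - 1/312*(-1/13314)) + 1/37505 = (326/6011 + 1/4153968) + 1/37505 = 1354199579/24969501648 + 1/37505 = 3908786516311/72037012254480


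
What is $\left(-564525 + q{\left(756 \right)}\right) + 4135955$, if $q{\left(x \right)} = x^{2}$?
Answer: $4142966$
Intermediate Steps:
$\left(-564525 + q{\left(756 \right)}\right) + 4135955 = \left(-564525 + 756^{2}\right) + 4135955 = \left(-564525 + 571536\right) + 4135955 = 7011 + 4135955 = 4142966$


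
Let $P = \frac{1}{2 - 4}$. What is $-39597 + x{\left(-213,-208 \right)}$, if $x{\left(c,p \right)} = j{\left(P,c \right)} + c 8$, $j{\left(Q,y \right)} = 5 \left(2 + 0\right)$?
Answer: $-41291$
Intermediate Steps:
$P = - \frac{1}{2}$ ($P = \frac{1}{-2} = - \frac{1}{2} \approx -0.5$)
$j{\left(Q,y \right)} = 10$ ($j{\left(Q,y \right)} = 5 \cdot 2 = 10$)
$x{\left(c,p \right)} = 10 + 8 c$ ($x{\left(c,p \right)} = 10 + c 8 = 10 + 8 c$)
$-39597 + x{\left(-213,-208 \right)} = -39597 + \left(10 + 8 \left(-213\right)\right) = -39597 + \left(10 - 1704\right) = -39597 - 1694 = -41291$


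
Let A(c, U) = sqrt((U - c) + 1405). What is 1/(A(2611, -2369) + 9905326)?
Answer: 9905326/98115483169851 - 5*I*sqrt(143)/98115483169851 ≈ 1.0096e-7 - 6.094e-13*I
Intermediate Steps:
A(c, U) = sqrt(1405 + U - c)
1/(A(2611, -2369) + 9905326) = 1/(sqrt(1405 - 2369 - 1*2611) + 9905326) = 1/(sqrt(1405 - 2369 - 2611) + 9905326) = 1/(sqrt(-3575) + 9905326) = 1/(5*I*sqrt(143) + 9905326) = 1/(9905326 + 5*I*sqrt(143))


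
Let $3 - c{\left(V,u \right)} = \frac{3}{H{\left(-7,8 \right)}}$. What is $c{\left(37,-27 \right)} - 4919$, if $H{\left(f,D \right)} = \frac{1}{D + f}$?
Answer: $-4919$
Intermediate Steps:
$c{\left(V,u \right)} = 0$ ($c{\left(V,u \right)} = 3 - \frac{3}{\frac{1}{8 - 7}} = 3 - \frac{3}{1^{-1}} = 3 - \frac{3}{1} = 3 - 3 \cdot 1 = 3 - 3 = 0$)
$c{\left(37,-27 \right)} - 4919 = 0 - 4919 = -4919$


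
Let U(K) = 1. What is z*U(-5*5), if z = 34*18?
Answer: 612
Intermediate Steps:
z = 612
z*U(-5*5) = 612*1 = 612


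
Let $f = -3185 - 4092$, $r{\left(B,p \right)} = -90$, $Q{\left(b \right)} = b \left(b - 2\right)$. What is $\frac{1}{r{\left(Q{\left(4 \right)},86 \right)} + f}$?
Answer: $- \frac{1}{7367} \approx -0.00013574$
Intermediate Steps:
$Q{\left(b \right)} = b \left(-2 + b\right)$
$f = -7277$ ($f = -3185 - 4092 = -7277$)
$\frac{1}{r{\left(Q{\left(4 \right)},86 \right)} + f} = \frac{1}{-90 - 7277} = \frac{1}{-7367} = - \frac{1}{7367}$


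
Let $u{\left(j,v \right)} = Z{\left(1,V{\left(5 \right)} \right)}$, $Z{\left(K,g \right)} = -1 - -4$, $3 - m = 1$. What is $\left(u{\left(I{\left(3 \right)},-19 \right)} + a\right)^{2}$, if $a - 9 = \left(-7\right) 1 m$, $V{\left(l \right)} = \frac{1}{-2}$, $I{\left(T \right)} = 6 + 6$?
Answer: $4$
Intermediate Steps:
$m = 2$ ($m = 3 - 1 = 2$)
$I{\left(T \right)} = 12$
$V{\left(l \right)} = - \frac{1}{2}$
$Z{\left(K,g \right)} = 3$ ($Z{\left(K,g \right)} = -1 + 4 = 3$)
$u{\left(j,v \right)} = 3$
$a = -5$ ($a = 9 + \left(-7\right) 1 \cdot 2 = 9 - 14 = -5$)
$\left(u{\left(I{\left(3 \right)},-19 \right)} + a\right)^{2} = \left(3 - 5\right)^{2} = \left(-2\right)^{2} = 4$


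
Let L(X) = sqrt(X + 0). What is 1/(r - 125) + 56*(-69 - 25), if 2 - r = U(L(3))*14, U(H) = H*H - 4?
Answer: -573777/109 ≈ -5264.0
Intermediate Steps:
L(X) = sqrt(X)
U(H) = -4 + H**2 (U(H) = H**2 - 4 = -4 + H**2)
r = 16 (r = 2 - (-4 + (sqrt(3))**2)*14 = 2 - (-4 + 3)*14 = 2 - (-1)*14 = 2 - 1*(-14) = 2 + 14 = 16)
1/(r - 125) + 56*(-69 - 25) = 1/(16 - 125) + 56*(-69 - 25) = 1/(-109) + 56*(-94) = -1/109 - 5264 = -573777/109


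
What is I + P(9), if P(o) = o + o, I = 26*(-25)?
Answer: -632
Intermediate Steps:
I = -650
P(o) = 2*o
I + P(9) = -650 + 2*9 = -650 + 18 = -632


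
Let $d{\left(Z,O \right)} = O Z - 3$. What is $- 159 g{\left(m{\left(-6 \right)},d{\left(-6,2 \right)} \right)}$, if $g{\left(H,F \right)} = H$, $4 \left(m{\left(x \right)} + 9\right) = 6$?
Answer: $\frac{2385}{2} \approx 1192.5$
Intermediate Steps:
$d{\left(Z,O \right)} = -3 + O Z$
$m{\left(x \right)} = - \frac{15}{2}$ ($m{\left(x \right)} = -9 + \frac{1}{4} \cdot 6 = -9 + \frac{3}{2} = - \frac{15}{2}$)
$- 159 g{\left(m{\left(-6 \right)},d{\left(-6,2 \right)} \right)} = \left(-159\right) \left(- \frac{15}{2}\right) = \frac{2385}{2}$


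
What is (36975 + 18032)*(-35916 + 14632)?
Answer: -1170768988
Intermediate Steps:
(36975 + 18032)*(-35916 + 14632) = 55007*(-21284) = -1170768988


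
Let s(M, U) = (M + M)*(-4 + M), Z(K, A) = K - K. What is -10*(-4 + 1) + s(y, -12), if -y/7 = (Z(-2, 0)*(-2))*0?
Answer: 30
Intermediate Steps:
Z(K, A) = 0
y = 0 (y = -7*0*(-2)*0 = -0*0 = -7*0 = 0)
s(M, U) = 2*M*(-4 + M) (s(M, U) = (2*M)*(-4 + M) = 2*M*(-4 + M))
-10*(-4 + 1) + s(y, -12) = -10*(-4 + 1) + 2*0*(-4 + 0) = -10*(-3) + 2*0*(-4) = 30 + 0 = 30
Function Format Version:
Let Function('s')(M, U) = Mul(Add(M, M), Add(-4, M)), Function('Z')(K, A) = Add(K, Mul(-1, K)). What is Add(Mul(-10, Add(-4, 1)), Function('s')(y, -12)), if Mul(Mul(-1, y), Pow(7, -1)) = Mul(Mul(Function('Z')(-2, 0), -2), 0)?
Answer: 30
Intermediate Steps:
Function('Z')(K, A) = 0
y = 0 (y = Mul(-7, Mul(Mul(0, -2), 0)) = Mul(-7, Mul(0, 0)) = Mul(-7, 0) = 0)
Function('s')(M, U) = Mul(2, M, Add(-4, M)) (Function('s')(M, U) = Mul(Mul(2, M), Add(-4, M)) = Mul(2, M, Add(-4, M)))
Add(Mul(-10, Add(-4, 1)), Function('s')(y, -12)) = Add(Mul(-10, Add(-4, 1)), Mul(2, 0, Add(-4, 0))) = Add(Mul(-10, -3), Mul(2, 0, -4)) = Add(30, 0) = 30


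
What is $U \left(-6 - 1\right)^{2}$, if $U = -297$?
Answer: $-14553$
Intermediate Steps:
$U \left(-6 - 1\right)^{2} = - 297 \left(-6 - 1\right)^{2} = - 297 \left(-7\right)^{2} = \left(-297\right) 49 = -14553$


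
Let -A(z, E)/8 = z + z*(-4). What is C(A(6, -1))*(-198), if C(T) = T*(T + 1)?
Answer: -4134240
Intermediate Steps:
A(z, E) = 24*z (A(z, E) = -8*(z + z*(-4)) = -8*(z - 4*z) = -(-24)*z = 24*z)
C(T) = T*(1 + T)
C(A(6, -1))*(-198) = ((24*6)*(1 + 24*6))*(-198) = (144*(1 + 144))*(-198) = (144*145)*(-198) = 20880*(-198) = -4134240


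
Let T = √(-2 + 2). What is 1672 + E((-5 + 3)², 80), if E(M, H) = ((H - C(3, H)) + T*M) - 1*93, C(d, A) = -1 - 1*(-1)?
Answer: 1659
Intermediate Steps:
C(d, A) = 0 (C(d, A) = -1 + 1 = 0)
T = 0 (T = √0 = 0)
E(M, H) = -93 + H (E(M, H) = ((H - 1*0) + 0*M) - 1*93 = ((H + 0) + 0) - 93 = (H + 0) - 93 = H - 93 = -93 + H)
1672 + E((-5 + 3)², 80) = 1672 + (-93 + 80) = 1672 - 13 = 1659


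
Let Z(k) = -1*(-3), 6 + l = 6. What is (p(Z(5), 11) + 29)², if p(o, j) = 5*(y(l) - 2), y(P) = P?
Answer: 361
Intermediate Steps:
l = 0 (l = -6 + 6 = 0)
Z(k) = 3
p(o, j) = -10 (p(o, j) = 5*(0 - 2) = 5*(-2) = -10)
(p(Z(5), 11) + 29)² = (-10 + 29)² = 19² = 361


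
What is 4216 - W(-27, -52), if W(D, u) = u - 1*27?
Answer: 4295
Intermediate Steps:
W(D, u) = -27 + u (W(D, u) = u - 27 = -27 + u)
4216 - W(-27, -52) = 4216 - (-27 - 52) = 4216 - 1*(-79) = 4216 + 79 = 4295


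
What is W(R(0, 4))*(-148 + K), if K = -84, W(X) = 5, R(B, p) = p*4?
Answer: -1160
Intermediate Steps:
R(B, p) = 4*p
W(R(0, 4))*(-148 + K) = 5*(-148 - 84) = 5*(-232) = -1160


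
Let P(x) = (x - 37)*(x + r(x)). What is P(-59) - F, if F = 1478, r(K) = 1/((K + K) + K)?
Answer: 247006/59 ≈ 4186.5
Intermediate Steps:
r(K) = 1/(3*K) (r(K) = 1/(2*K + K) = 1/(3*K))
P(x) = (-37 + x)*(x + 1/(3*x)) (P(x) = (x - 37)*(x + 1/(3*x)) = (-37 + x)*(x + 1/(3*x)))
P(-59) - F = (1/3 + (-59)**2 - 37*(-59) - 37/3/(-59)) - 1*1478 = (1/3 + 3481 + 2183 - 37/3*(-1/59)) - 1478 = (1/3 + 3481 + 2183 + 37/177) - 1478 = 334208/59 - 1478 = 247006/59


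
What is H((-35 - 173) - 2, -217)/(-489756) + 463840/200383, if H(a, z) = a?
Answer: 37868417245/16356462758 ≈ 2.3152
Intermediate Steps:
H((-35 - 173) - 2, -217)/(-489756) + 463840/200383 = ((-35 - 173) - 2)/(-489756) + 463840/200383 = (-208 - 2)*(-1/489756) + 463840*(1/200383) = -210*(-1/489756) + 463840/200383 = 35/81626 + 463840/200383 = 37868417245/16356462758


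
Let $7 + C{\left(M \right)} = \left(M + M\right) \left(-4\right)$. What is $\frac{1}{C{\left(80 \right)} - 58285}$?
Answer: $- \frac{1}{58932} \approx -1.6969 \cdot 10^{-5}$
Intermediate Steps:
$C{\left(M \right)} = -7 - 8 M$ ($C{\left(M \right)} = -7 + \left(M + M\right) \left(-4\right) = -7 + 2 M \left(-4\right) = -7 - 8 M$)
$\frac{1}{C{\left(80 \right)} - 58285} = \frac{1}{\left(-7 - 640\right) - 58285} = \frac{1}{-647 - 58285} = \frac{1}{-58932} = - \frac{1}{58932}$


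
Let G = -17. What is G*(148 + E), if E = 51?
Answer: -3383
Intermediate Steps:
G*(148 + E) = -17*(148 + 51) = -17*199 = -3383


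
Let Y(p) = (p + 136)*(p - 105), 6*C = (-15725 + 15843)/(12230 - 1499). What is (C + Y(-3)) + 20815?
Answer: 207677102/32193 ≈ 6451.0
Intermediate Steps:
C = 59/32193 (C = ((-15725 + 15843)/(12230 - 1499))/6 = (118/10731)/6 = (118*(1/10731))/6 = (⅙)*(118/10731) = 59/32193 ≈ 0.0018327)
Y(p) = (-105 + p)*(136 + p) (Y(p) = (136 + p)*(-105 + p) = (-105 + p)*(136 + p))
(C + Y(-3)) + 20815 = (59/32193 + (-14280 + (-3)² + 31*(-3))) + 20815 = (59/32193 + (-14280 + 9 - 93)) + 20815 = (59/32193 - 14364) + 20815 = -462420193/32193 + 20815 = 207677102/32193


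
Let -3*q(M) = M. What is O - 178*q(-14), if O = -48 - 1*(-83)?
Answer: -2387/3 ≈ -795.67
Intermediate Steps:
q(M) = -M/3
O = 35 (O = -48 + 83 = 35)
O - 178*q(-14) = 35 - (-178)*(-14)/3 = 35 - 178*14/3 = 35 - 2492/3 = -2387/3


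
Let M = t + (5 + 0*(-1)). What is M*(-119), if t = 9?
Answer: -1666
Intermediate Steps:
M = 14 (M = 9 + (5 + 0*(-1)) = 9 + (5 + 0) = 9 + 5 = 14)
M*(-119) = 14*(-119) = -1666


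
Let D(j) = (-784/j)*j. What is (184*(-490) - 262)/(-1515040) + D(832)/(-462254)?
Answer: 10746430637/175083325040 ≈ 0.061379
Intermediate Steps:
D(j) = -784
(184*(-490) - 262)/(-1515040) + D(832)/(-462254) = (184*(-490) - 262)/(-1515040) - 784/(-462254) = (-90160 - 262)*(-1/1515040) - 784*(-1/462254) = -90422*(-1/1515040) + 392/231127 = 45211/757520 + 392/231127 = 10746430637/175083325040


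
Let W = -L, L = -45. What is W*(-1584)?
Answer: -71280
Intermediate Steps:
W = 45 (W = -1*(-45) = 45)
W*(-1584) = 45*(-1584) = -71280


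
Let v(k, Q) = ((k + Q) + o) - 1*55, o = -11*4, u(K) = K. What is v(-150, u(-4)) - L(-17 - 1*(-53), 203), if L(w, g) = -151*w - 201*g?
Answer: 45986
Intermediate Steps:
L(w, g) = -201*g - 151*w
o = -44
v(k, Q) = -99 + Q + k (v(k, Q) = ((k + Q) - 44) - 1*55 = ((Q + k) - 44) - 55 = (-44 + Q + k) - 55 = -99 + Q + k)
v(-150, u(-4)) - L(-17 - 1*(-53), 203) = (-99 - 4 - 150) - (-201*203 - 151*(-17 - 1*(-53))) = -253 - (-40803 - 151*(-17 + 53)) = -253 - (-40803 - 151*36) = -253 - (-40803 - 5436) = -253 - 1*(-46239) = -253 + 46239 = 45986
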